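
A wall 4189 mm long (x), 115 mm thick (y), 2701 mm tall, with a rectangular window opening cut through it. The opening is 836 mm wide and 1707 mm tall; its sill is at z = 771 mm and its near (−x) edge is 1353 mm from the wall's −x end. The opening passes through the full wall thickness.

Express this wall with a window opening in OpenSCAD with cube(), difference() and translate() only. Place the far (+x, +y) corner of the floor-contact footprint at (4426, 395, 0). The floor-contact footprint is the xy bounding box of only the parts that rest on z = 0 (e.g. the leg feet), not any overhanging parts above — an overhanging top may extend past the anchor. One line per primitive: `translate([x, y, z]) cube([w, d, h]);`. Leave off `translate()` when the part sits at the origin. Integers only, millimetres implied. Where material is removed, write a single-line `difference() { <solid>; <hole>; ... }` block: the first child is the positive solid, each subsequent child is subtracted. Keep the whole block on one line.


difference() { translate([237, 280, 0]) cube([4189, 115, 2701]); translate([1590, 280, 771]) cube([836, 115, 1707]); }


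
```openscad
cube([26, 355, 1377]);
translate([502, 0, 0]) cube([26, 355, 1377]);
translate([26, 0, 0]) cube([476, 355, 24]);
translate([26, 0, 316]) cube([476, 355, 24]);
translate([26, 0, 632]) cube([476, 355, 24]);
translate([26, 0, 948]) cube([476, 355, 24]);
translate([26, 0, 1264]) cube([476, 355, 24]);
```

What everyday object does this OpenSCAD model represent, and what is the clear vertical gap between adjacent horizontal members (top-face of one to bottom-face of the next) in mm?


A bookshelf. The clear shelf gap is 292 mm.

Two tall side panels with 5 horizontal boards between them — a bookshelf. The first two shelf undersides are at z = 0 and z = 316; with shelf thickness 24, the clear gap is 316 − 0 − 24 = 292 mm.


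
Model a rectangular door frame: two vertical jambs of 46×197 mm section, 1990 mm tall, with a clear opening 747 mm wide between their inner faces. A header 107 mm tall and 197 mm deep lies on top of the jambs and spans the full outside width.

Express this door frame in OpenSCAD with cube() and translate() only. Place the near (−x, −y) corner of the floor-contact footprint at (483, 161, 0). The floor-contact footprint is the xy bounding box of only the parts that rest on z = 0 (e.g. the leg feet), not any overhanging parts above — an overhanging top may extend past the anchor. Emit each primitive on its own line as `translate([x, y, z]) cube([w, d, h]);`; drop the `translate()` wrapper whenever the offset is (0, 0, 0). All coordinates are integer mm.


translate([483, 161, 0]) cube([46, 197, 1990]);
translate([1276, 161, 0]) cube([46, 197, 1990]);
translate([483, 161, 1990]) cube([839, 197, 107]);


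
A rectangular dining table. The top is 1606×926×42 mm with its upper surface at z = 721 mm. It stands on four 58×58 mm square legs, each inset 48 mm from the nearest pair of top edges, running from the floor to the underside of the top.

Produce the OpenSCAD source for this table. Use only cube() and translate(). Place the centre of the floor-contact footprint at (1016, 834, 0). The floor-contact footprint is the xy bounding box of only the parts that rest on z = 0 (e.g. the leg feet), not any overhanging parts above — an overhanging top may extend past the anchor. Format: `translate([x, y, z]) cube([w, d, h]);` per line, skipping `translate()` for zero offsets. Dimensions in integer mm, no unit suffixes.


translate([213, 371, 679]) cube([1606, 926, 42]);
translate([261, 419, 0]) cube([58, 58, 679]);
translate([1713, 419, 0]) cube([58, 58, 679]);
translate([261, 1191, 0]) cube([58, 58, 679]);
translate([1713, 1191, 0]) cube([58, 58, 679]);


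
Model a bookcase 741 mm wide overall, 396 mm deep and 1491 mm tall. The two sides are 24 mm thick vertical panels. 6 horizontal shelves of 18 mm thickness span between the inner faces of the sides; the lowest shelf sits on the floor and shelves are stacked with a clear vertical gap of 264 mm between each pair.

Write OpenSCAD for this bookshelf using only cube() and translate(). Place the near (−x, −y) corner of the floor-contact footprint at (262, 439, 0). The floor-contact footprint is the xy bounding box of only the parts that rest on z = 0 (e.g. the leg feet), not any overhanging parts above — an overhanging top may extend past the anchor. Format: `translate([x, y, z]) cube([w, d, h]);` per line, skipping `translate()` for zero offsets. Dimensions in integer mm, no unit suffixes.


translate([262, 439, 0]) cube([24, 396, 1491]);
translate([979, 439, 0]) cube([24, 396, 1491]);
translate([286, 439, 0]) cube([693, 396, 18]);
translate([286, 439, 282]) cube([693, 396, 18]);
translate([286, 439, 564]) cube([693, 396, 18]);
translate([286, 439, 846]) cube([693, 396, 18]);
translate([286, 439, 1128]) cube([693, 396, 18]);
translate([286, 439, 1410]) cube([693, 396, 18]);


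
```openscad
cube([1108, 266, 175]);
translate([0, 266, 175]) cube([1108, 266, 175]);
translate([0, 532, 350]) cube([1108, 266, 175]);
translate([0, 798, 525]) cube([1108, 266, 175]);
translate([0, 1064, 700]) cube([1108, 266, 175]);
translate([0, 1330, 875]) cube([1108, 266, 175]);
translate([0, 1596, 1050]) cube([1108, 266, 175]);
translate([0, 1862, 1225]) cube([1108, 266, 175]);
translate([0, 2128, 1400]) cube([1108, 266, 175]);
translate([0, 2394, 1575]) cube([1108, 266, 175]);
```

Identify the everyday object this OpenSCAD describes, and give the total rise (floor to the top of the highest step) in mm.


A staircase. The total rise is 1750 mm.

10 identical blocks, each offset up and back from the previous — a staircase. Each step is 175 mm tall and there are 10 of them, so the total rise is 10 × 175 = 1750 mm.


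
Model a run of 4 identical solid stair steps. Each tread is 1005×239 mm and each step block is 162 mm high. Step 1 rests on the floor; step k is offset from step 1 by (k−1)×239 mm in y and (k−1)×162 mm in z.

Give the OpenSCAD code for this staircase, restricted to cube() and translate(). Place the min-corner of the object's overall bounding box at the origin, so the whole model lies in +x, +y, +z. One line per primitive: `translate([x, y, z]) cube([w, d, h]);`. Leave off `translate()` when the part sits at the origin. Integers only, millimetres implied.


cube([1005, 239, 162]);
translate([0, 239, 162]) cube([1005, 239, 162]);
translate([0, 478, 324]) cube([1005, 239, 162]);
translate([0, 717, 486]) cube([1005, 239, 162]);


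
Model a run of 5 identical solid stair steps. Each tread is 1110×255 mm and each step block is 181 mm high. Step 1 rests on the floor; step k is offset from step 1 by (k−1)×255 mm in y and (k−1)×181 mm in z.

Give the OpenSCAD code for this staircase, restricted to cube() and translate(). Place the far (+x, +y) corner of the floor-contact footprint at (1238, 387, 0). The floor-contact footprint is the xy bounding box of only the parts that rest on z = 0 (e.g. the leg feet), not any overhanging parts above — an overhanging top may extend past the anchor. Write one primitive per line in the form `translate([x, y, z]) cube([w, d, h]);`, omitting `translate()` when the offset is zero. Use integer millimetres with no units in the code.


translate([128, 132, 0]) cube([1110, 255, 181]);
translate([128, 387, 181]) cube([1110, 255, 181]);
translate([128, 642, 362]) cube([1110, 255, 181]);
translate([128, 897, 543]) cube([1110, 255, 181]);
translate([128, 1152, 724]) cube([1110, 255, 181]);


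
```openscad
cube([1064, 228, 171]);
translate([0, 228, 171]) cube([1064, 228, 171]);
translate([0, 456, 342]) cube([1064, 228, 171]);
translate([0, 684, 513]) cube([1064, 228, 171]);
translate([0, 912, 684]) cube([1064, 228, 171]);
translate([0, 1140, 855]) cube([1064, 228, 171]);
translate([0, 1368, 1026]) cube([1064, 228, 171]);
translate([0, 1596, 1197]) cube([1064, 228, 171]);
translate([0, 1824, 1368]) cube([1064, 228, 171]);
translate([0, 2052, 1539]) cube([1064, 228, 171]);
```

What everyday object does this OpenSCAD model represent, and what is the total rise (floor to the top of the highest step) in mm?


A staircase. The total rise is 1710 mm.

10 identical blocks, each offset up and back from the previous — a staircase. Each step is 171 mm tall and there are 10 of them, so the total rise is 10 × 171 = 1710 mm.


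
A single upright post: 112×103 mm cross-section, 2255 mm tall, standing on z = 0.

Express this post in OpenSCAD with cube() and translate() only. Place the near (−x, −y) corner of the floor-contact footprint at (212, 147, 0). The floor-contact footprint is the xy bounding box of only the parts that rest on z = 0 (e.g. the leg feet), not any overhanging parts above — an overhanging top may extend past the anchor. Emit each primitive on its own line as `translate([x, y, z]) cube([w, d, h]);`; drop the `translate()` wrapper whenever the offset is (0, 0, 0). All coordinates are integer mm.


translate([212, 147, 0]) cube([112, 103, 2255]);


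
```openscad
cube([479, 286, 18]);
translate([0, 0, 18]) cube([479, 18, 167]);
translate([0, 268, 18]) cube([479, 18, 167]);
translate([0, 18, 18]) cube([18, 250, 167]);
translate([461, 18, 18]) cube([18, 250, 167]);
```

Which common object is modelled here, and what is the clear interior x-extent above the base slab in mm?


An open box. The internal width is 443 mm.

A 479×286 base slab with four walls standing on it — an open box. The base is 479 mm wide and the walls are 18 mm thick, so the internal width is 479 − 2 × 18 = 443 mm.


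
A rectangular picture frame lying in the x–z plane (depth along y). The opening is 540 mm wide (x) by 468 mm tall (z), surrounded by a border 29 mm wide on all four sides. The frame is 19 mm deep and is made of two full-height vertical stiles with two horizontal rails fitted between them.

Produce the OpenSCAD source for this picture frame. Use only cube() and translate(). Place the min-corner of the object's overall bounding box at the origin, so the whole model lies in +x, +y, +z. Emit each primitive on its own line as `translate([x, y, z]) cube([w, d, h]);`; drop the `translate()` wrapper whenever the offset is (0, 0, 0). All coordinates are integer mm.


cube([29, 19, 526]);
translate([569, 0, 0]) cube([29, 19, 526]);
translate([29, 0, 0]) cube([540, 19, 29]);
translate([29, 0, 497]) cube([540, 19, 29]);


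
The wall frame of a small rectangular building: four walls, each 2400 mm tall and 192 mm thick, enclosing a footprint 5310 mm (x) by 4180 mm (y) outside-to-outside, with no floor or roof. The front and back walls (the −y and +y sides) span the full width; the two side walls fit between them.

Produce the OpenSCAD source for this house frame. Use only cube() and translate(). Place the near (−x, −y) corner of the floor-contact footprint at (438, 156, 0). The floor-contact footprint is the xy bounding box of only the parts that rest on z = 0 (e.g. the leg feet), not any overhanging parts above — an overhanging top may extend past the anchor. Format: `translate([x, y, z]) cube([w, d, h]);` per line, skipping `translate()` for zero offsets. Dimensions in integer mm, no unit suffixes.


translate([438, 156, 0]) cube([5310, 192, 2400]);
translate([438, 4144, 0]) cube([5310, 192, 2400]);
translate([438, 348, 0]) cube([192, 3796, 2400]);
translate([5556, 348, 0]) cube([192, 3796, 2400]);


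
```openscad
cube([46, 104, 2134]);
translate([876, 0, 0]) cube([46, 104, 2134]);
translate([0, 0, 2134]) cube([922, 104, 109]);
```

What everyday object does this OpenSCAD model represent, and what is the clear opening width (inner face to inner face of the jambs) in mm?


A door frame. The clear opening width is 830 mm.

Two 2134 mm tall posts with a header on top — a door frame. The left jamb is 46 mm wide at x = 0; the right jamb starts at x = 876. The clear opening is 876 − 46 = 830 mm.


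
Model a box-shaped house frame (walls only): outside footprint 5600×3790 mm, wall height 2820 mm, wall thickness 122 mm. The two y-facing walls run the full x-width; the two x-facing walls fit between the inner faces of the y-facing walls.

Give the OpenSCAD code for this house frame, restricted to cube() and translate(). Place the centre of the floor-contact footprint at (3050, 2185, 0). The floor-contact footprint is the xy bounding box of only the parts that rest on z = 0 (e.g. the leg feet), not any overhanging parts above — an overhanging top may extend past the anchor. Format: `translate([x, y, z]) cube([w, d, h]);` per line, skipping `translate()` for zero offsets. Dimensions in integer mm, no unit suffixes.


translate([250, 290, 0]) cube([5600, 122, 2820]);
translate([250, 3958, 0]) cube([5600, 122, 2820]);
translate([250, 412, 0]) cube([122, 3546, 2820]);
translate([5728, 412, 0]) cube([122, 3546, 2820]);


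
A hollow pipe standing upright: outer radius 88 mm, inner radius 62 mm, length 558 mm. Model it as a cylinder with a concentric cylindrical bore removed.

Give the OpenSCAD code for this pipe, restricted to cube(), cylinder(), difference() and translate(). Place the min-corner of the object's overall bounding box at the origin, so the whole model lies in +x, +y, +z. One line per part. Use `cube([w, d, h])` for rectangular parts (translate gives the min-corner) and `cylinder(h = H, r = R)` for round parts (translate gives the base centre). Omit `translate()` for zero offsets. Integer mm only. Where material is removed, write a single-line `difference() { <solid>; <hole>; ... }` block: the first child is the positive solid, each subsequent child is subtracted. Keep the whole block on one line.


difference() { translate([88, 88, 0]) cylinder(h = 558, r = 88); translate([88, 88, 0]) cylinder(h = 558, r = 62); }


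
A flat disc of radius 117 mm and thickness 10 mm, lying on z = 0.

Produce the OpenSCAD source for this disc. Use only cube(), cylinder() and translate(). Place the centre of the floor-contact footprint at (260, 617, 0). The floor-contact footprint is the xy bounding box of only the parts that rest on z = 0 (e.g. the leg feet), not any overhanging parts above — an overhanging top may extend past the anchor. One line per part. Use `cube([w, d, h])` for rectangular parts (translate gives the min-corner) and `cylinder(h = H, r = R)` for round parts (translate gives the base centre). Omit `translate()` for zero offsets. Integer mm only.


translate([260, 617, 0]) cylinder(h = 10, r = 117);


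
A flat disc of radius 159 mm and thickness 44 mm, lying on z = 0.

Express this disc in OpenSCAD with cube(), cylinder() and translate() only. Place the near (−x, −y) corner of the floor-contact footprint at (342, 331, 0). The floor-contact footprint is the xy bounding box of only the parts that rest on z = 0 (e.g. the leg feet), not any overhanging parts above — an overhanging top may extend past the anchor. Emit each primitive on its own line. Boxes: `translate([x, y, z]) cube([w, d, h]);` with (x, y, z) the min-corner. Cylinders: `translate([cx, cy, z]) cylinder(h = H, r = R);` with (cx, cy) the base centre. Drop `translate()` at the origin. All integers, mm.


translate([501, 490, 0]) cylinder(h = 44, r = 159);


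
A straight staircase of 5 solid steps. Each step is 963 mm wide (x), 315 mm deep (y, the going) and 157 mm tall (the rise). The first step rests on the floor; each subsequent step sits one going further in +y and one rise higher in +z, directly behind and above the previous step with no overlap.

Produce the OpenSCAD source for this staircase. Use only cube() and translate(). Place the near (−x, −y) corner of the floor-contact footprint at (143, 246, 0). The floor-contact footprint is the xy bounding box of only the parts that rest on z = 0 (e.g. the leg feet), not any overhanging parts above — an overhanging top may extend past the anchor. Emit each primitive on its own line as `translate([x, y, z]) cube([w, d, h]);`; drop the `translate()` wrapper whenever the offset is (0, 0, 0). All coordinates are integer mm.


translate([143, 246, 0]) cube([963, 315, 157]);
translate([143, 561, 157]) cube([963, 315, 157]);
translate([143, 876, 314]) cube([963, 315, 157]);
translate([143, 1191, 471]) cube([963, 315, 157]);
translate([143, 1506, 628]) cube([963, 315, 157]);


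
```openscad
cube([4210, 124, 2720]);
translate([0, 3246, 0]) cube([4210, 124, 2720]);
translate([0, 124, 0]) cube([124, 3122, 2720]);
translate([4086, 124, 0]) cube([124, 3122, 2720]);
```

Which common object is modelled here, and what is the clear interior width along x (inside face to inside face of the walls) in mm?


A house (or room) frame. The interior width is 3962 mm.

Four 2720 mm walls enclosing a rectangle with no floor or roof — a room or house frame. Outside width is 4210 mm and wall thickness is 124 mm, so the interior width is 4210 − 2 × 124 = 3962 mm.


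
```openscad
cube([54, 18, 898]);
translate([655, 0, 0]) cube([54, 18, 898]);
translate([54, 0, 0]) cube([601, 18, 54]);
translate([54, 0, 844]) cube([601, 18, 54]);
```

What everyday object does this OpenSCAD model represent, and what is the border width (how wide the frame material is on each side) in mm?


A picture frame. The border width is 54 mm.

Four thin pieces enclosing a rectangular opening — a picture frame. The two full-height stiles are 898 mm tall; the top rail sits at z = 844 and is 54 mm tall, so the border above the opening is 898 − 844 = 54 mm, matching the stile x-width.


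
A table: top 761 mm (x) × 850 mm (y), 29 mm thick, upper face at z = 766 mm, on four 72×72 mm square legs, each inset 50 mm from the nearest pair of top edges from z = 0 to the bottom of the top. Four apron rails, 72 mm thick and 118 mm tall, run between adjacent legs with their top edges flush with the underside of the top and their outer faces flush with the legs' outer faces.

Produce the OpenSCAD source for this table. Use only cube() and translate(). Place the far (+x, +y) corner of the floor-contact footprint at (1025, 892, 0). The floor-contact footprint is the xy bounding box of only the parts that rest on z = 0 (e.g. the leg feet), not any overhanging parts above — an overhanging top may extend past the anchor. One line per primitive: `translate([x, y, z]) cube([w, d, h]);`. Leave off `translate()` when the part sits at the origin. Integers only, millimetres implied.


translate([314, 92, 737]) cube([761, 850, 29]);
translate([364, 142, 0]) cube([72, 72, 737]);
translate([953, 142, 0]) cube([72, 72, 737]);
translate([364, 820, 0]) cube([72, 72, 737]);
translate([953, 820, 0]) cube([72, 72, 737]);
translate([436, 142, 619]) cube([517, 72, 118]);
translate([436, 820, 619]) cube([517, 72, 118]);
translate([364, 214, 619]) cube([72, 606, 118]);
translate([953, 214, 619]) cube([72, 606, 118]);


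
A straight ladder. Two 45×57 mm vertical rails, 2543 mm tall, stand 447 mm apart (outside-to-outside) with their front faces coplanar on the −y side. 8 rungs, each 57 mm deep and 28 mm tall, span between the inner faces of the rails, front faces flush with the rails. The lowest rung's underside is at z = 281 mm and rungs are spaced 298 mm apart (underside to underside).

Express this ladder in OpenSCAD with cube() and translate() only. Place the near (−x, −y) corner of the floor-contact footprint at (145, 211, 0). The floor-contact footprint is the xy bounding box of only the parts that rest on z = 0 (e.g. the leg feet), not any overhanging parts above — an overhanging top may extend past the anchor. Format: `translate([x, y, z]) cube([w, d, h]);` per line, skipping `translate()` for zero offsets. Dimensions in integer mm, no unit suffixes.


// rung span = 447 - 2*45 = 357
// rung[k] z = 281 + k*298
translate([145, 211, 0]) cube([45, 57, 2543]);
translate([547, 211, 0]) cube([45, 57, 2543]);
translate([190, 211, 281]) cube([357, 57, 28]);
translate([190, 211, 579]) cube([357, 57, 28]);
translate([190, 211, 877]) cube([357, 57, 28]);
translate([190, 211, 1175]) cube([357, 57, 28]);
translate([190, 211, 1473]) cube([357, 57, 28]);
translate([190, 211, 1771]) cube([357, 57, 28]);
translate([190, 211, 2069]) cube([357, 57, 28]);
translate([190, 211, 2367]) cube([357, 57, 28]);


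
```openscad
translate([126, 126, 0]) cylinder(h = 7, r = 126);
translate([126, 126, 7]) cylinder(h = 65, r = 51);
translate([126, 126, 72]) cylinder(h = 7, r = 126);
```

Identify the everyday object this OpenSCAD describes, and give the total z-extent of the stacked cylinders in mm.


A spool. The overall height is 79 mm.

Three coaxial cylinders, large–small–large — a spool. Two 7 mm flanges and a 65 mm core give 7 + 65 + 7 = 79 mm.


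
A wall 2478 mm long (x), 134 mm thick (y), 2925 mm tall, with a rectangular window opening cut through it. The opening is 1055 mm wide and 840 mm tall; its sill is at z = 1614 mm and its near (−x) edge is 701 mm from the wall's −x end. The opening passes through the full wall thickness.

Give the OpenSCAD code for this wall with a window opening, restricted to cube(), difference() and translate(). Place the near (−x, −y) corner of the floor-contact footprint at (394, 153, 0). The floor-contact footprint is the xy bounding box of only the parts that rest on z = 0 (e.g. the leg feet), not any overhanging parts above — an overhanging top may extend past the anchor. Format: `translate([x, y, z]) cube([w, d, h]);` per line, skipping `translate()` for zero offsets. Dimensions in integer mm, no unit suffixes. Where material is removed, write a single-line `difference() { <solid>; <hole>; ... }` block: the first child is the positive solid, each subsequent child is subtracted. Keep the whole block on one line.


difference() { translate([394, 153, 0]) cube([2478, 134, 2925]); translate([1095, 153, 1614]) cube([1055, 134, 840]); }


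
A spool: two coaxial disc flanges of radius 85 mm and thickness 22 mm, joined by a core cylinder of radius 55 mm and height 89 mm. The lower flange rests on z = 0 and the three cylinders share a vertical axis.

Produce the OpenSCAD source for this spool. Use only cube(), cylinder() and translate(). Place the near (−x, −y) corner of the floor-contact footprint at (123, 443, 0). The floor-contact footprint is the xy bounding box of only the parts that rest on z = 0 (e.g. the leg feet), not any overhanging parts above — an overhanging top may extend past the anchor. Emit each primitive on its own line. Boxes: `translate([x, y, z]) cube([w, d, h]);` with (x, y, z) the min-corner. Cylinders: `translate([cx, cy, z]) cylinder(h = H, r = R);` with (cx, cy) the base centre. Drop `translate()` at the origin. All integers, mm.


translate([208, 528, 0]) cylinder(h = 22, r = 85);
translate([208, 528, 22]) cylinder(h = 89, r = 55);
translate([208, 528, 111]) cylinder(h = 22, r = 85);


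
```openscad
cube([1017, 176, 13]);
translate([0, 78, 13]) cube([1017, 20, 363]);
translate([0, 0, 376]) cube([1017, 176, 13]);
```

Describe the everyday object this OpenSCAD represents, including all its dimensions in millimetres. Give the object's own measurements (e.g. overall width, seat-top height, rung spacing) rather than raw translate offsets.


An I-beam lying along x, 1017 mm long. Overall section height 389 mm. Two flanges 176 mm wide (y) and 13 mm thick, one on the floor and one at the top; a web 20 mm thick runs between them, centred on the flange width.


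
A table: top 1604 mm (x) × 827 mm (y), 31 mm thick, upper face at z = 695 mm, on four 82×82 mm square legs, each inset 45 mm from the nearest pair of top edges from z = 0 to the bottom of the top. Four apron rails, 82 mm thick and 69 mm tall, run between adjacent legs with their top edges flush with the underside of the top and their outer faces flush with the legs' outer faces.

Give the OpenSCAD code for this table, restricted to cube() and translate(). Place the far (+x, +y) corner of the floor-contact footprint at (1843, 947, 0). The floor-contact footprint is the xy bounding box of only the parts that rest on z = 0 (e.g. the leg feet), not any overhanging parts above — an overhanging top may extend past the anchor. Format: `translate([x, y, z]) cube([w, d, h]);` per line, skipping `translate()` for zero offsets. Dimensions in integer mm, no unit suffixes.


// leg_h = 695 - 31 = 664
// apron z = 664 - 69 = 595
translate([284, 165, 664]) cube([1604, 827, 31]);
translate([329, 210, 0]) cube([82, 82, 664]);
translate([1761, 210, 0]) cube([82, 82, 664]);
translate([329, 865, 0]) cube([82, 82, 664]);
translate([1761, 865, 0]) cube([82, 82, 664]);
translate([411, 210, 595]) cube([1350, 82, 69]);
translate([411, 865, 595]) cube([1350, 82, 69]);
translate([329, 292, 595]) cube([82, 573, 69]);
translate([1761, 292, 595]) cube([82, 573, 69]);


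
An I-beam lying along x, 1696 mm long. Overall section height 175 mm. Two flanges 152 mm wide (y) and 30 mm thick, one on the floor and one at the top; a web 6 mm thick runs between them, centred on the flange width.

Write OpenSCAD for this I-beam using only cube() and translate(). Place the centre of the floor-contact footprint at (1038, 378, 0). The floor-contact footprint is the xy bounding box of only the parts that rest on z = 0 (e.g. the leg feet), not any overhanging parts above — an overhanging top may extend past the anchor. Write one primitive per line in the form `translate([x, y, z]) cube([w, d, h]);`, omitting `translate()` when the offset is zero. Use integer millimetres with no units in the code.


translate([190, 302, 0]) cube([1696, 152, 30]);
translate([190, 375, 30]) cube([1696, 6, 115]);
translate([190, 302, 145]) cube([1696, 152, 30]);


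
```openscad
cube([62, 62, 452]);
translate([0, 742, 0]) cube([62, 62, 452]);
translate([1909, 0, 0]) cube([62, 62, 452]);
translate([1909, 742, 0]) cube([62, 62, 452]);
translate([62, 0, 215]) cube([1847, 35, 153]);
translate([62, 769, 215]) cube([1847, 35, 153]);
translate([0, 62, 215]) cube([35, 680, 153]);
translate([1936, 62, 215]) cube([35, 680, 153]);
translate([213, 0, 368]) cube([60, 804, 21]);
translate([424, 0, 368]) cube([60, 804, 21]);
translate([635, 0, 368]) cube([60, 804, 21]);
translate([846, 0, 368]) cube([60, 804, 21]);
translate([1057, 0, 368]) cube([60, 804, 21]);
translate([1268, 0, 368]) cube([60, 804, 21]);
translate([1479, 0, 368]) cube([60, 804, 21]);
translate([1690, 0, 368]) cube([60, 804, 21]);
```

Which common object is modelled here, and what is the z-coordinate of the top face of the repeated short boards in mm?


A bed frame. The slat-top height is 389 mm.

Four posts, four rails, and a row of slats — a bed frame. Slats sit on the rails at z = 215 + 153 = 368; with slat thickness 21, the top is 389 mm.


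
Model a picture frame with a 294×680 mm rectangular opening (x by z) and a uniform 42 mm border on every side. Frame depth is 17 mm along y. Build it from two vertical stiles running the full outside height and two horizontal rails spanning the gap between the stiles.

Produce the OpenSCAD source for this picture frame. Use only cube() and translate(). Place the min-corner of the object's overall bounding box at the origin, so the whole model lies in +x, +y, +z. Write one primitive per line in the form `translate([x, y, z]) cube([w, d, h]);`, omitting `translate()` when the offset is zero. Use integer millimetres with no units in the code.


cube([42, 17, 764]);
translate([336, 0, 0]) cube([42, 17, 764]);
translate([42, 0, 0]) cube([294, 17, 42]);
translate([42, 0, 722]) cube([294, 17, 42]);


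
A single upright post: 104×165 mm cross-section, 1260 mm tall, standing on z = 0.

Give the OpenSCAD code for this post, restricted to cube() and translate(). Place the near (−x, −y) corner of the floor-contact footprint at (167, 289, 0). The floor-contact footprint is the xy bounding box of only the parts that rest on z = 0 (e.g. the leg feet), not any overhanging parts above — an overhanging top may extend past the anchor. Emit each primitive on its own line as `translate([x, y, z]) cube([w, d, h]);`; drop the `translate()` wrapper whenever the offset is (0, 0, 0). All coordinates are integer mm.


translate([167, 289, 0]) cube([104, 165, 1260]);


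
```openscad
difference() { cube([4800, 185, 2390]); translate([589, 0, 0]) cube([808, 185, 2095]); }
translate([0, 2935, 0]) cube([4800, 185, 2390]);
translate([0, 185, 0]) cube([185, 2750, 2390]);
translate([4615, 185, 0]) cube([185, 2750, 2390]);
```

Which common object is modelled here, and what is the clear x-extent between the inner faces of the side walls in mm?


A single room. The interior width is 4430 mm.

Four walls enclosing a rectangle with a door in the front wall — a room. Outside width 4800 minus two 185 mm walls gives 4430 mm.


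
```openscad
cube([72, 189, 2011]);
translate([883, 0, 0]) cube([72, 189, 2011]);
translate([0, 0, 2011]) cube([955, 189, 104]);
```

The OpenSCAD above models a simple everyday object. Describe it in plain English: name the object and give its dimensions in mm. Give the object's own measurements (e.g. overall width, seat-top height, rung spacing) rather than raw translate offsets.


A door frame. The clear opening is 811 mm wide and 2011 mm high. Two 72 mm wide jambs, 189 mm deep, stand either side of the opening from the floor to the top of the opening. A 104 mm thick head sits across the top of both jambs, spanning the full outside width of the frame.


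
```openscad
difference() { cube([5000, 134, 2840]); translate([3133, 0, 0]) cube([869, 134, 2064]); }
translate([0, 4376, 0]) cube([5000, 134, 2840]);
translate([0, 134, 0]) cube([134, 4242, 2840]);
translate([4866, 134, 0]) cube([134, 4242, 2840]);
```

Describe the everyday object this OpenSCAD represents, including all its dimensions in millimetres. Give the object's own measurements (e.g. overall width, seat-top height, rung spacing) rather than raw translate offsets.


A single room: four walls, each 2840 mm tall and 134 mm thick, enclosing an outside footprint 5000×4510 mm (x × y), no floor or roof. The front and back walls (−y and +y sides) run the full x-width; the side walls fit between their inner faces. A door opening 869 mm wide and 2064 mm tall is cut through the front wall from the floor up, its −x edge 3133 mm from the wall's −x end.


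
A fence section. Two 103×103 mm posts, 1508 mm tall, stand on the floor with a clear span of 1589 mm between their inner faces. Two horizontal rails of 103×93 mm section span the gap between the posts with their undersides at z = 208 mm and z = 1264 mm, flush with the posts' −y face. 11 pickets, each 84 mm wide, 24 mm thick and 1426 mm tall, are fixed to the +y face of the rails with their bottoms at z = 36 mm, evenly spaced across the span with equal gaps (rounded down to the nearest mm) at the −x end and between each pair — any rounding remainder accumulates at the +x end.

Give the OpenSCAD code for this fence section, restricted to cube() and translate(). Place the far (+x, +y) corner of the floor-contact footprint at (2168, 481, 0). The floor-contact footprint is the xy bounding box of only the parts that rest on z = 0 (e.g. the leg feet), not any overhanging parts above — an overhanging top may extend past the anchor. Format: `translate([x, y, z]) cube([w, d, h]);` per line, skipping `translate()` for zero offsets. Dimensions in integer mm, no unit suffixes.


translate([373, 378, 0]) cube([103, 103, 1508]);
translate([2065, 378, 0]) cube([103, 103, 1508]);
translate([476, 378, 208]) cube([1589, 103, 93]);
translate([476, 378, 1264]) cube([1589, 103, 93]);
translate([531, 481, 36]) cube([84, 24, 1426]);
translate([670, 481, 36]) cube([84, 24, 1426]);
translate([809, 481, 36]) cube([84, 24, 1426]);
translate([948, 481, 36]) cube([84, 24, 1426]);
translate([1087, 481, 36]) cube([84, 24, 1426]);
translate([1226, 481, 36]) cube([84, 24, 1426]);
translate([1365, 481, 36]) cube([84, 24, 1426]);
translate([1504, 481, 36]) cube([84, 24, 1426]);
translate([1643, 481, 36]) cube([84, 24, 1426]);
translate([1782, 481, 36]) cube([84, 24, 1426]);
translate([1921, 481, 36]) cube([84, 24, 1426]);


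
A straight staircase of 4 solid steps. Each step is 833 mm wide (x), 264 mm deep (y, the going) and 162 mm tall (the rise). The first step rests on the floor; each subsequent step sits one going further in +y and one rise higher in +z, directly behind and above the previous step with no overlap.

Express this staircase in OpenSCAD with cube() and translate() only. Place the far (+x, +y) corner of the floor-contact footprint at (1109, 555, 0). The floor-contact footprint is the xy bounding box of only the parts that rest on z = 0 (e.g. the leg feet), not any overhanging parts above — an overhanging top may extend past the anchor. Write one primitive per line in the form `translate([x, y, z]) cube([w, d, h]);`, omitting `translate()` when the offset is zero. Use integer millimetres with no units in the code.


translate([276, 291, 0]) cube([833, 264, 162]);
translate([276, 555, 162]) cube([833, 264, 162]);
translate([276, 819, 324]) cube([833, 264, 162]);
translate([276, 1083, 486]) cube([833, 264, 162]);


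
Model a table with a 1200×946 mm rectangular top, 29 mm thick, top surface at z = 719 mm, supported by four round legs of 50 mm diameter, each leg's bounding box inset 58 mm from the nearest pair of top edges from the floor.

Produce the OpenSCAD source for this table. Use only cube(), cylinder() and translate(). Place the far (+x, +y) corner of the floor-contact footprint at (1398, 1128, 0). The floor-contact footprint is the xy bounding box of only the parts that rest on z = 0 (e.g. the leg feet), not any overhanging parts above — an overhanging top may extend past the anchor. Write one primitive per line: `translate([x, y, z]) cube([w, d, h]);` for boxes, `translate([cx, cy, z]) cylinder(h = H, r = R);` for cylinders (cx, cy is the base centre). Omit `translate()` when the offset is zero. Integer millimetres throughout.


translate([256, 240, 690]) cube([1200, 946, 29]);
translate([339, 323, 0]) cylinder(h = 690, r = 25);
translate([1373, 323, 0]) cylinder(h = 690, r = 25);
translate([339, 1103, 0]) cylinder(h = 690, r = 25);
translate([1373, 1103, 0]) cylinder(h = 690, r = 25);


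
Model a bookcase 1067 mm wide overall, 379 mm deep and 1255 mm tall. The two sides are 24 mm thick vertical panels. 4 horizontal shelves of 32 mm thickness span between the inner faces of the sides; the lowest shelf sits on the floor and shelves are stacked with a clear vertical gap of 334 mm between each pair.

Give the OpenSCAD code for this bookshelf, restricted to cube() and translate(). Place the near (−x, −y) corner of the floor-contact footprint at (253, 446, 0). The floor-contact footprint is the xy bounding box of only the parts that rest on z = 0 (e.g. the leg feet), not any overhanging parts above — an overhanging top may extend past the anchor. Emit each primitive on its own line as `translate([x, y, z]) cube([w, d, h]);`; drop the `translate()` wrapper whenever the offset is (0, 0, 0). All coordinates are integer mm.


translate([253, 446, 0]) cube([24, 379, 1255]);
translate([1296, 446, 0]) cube([24, 379, 1255]);
translate([277, 446, 0]) cube([1019, 379, 32]);
translate([277, 446, 366]) cube([1019, 379, 32]);
translate([277, 446, 732]) cube([1019, 379, 32]);
translate([277, 446, 1098]) cube([1019, 379, 32]);


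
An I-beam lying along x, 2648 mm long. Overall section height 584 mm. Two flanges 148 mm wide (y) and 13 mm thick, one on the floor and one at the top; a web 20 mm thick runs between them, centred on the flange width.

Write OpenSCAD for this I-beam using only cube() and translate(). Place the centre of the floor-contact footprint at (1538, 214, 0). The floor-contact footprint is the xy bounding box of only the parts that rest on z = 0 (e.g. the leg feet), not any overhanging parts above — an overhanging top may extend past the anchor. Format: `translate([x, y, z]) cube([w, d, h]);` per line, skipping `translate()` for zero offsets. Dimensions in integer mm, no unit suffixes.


translate([214, 140, 0]) cube([2648, 148, 13]);
translate([214, 204, 13]) cube([2648, 20, 558]);
translate([214, 140, 571]) cube([2648, 148, 13]);


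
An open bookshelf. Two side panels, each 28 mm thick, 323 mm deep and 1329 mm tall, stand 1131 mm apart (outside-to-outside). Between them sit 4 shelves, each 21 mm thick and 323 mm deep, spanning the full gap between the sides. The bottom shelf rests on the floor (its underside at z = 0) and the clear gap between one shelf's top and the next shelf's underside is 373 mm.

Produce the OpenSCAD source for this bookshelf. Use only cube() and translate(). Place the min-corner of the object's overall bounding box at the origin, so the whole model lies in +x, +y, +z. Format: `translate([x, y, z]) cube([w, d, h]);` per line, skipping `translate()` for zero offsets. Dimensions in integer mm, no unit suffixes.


cube([28, 323, 1329]);
translate([1103, 0, 0]) cube([28, 323, 1329]);
translate([28, 0, 0]) cube([1075, 323, 21]);
translate([28, 0, 394]) cube([1075, 323, 21]);
translate([28, 0, 788]) cube([1075, 323, 21]);
translate([28, 0, 1182]) cube([1075, 323, 21]);


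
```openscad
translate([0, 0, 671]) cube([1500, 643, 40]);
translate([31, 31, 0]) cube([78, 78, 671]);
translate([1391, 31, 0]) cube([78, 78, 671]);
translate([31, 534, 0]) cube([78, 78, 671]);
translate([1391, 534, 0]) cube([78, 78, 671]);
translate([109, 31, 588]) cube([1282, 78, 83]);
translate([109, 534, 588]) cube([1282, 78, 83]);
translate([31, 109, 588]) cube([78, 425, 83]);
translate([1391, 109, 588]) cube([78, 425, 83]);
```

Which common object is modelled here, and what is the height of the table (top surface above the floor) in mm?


A table. The table height is 711 mm.

A 1500×643×40 slab sits at z = 671 on four 78 mm square posts — a table. The top surface is at 671 + 40 = 711 mm.


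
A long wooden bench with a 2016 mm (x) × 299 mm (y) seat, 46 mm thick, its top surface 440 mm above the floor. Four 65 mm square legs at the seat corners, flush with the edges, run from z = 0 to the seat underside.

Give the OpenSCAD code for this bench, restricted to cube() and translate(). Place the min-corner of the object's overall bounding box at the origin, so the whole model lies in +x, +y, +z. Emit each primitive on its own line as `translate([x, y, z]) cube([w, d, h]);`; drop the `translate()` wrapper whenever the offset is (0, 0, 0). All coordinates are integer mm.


translate([0, 0, 394]) cube([2016, 299, 46]);
cube([65, 65, 394]);
translate([0, 234, 0]) cube([65, 65, 394]);
translate([1951, 0, 0]) cube([65, 65, 394]);
translate([1951, 234, 0]) cube([65, 65, 394]);


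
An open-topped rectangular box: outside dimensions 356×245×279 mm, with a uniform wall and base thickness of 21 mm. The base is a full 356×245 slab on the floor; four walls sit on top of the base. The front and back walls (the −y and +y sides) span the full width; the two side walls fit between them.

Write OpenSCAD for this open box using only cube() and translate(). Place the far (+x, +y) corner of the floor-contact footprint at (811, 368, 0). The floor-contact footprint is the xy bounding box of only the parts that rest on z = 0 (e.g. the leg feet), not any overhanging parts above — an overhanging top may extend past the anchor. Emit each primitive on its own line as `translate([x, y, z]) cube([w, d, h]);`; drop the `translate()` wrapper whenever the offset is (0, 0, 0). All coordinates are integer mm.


translate([455, 123, 0]) cube([356, 245, 21]);
translate([455, 123, 21]) cube([356, 21, 258]);
translate([455, 347, 21]) cube([356, 21, 258]);
translate([455, 144, 21]) cube([21, 203, 258]);
translate([790, 144, 21]) cube([21, 203, 258]);


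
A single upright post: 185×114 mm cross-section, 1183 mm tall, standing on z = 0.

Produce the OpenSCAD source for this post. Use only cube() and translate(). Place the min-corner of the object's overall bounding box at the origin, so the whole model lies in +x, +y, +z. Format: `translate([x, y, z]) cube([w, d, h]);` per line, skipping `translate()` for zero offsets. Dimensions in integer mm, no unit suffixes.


cube([185, 114, 1183]);


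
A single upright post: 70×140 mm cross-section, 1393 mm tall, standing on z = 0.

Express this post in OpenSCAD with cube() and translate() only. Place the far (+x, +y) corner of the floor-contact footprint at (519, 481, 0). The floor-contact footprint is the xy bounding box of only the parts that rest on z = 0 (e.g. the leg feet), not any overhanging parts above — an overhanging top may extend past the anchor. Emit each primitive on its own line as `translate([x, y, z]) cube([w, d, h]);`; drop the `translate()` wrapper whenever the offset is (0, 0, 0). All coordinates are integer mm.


translate([449, 341, 0]) cube([70, 140, 1393]);
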